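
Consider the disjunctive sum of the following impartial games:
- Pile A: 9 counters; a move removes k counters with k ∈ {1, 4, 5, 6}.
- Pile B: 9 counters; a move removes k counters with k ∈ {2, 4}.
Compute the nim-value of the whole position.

1

For pile A, compute g(0), g(1), … with moves {1, 4, 5, 6}:
g(0) = mex{} = 0
g(1) = mex{0} = 1
g(2) = mex{1} = 0
g(3) = mex{0} = 1
g(4) = mex{0,1} = 2
g(5) = mex{0,1,2} = 3
g(6) = mex{0,1,3} = 2
g(7) = mex{0,1,2} = 3
g(8) = mex{0,1,2,3} = 4
g(9) = mex{1,2,3,4} = 0
So g(9) = 0.
Build the Grundy sequence for pile B with g(k) = mex{g(k−s) : s ∈ {2, 4}, s ≤ k}:
k:     0  1  2  3  4  5  6  7  8  9
g(k):  0  0  1  1  2  2  0  0  1  1
So g(9) = 1.
The value of a disjunctive sum is the nim-sum of the parts.
Combined value = 0 ⊕ 1 = 1.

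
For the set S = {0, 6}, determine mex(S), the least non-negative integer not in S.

1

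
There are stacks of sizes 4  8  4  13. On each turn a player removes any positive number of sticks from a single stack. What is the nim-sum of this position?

Nim-sum: 4 XOR 8 XOR 4 XOR 13 = 5.

5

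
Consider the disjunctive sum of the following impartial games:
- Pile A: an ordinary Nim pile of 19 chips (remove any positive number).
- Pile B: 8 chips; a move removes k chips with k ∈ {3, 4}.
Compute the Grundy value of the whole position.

19

Pile A is a plain Nim pile of size 19, so its Grundy value is 19.
For pile B, compute g(0), g(1), … with moves {3, 4}:
k:     0  1  2  3  4  5  6  7  8
g(k):  0  0  0  1  1  1  2  0  0
So g(8) = 0.
By the Sprague-Grundy theorem, the Grundy value of a sum of independent games is the XOR of the component values.
Combined value = 19 XOR 0 = 19.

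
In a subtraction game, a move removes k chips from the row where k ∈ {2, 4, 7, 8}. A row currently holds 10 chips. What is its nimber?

2

Grundy values for subtraction set {2, 4, 7, 8}:
g(0) = mex{} = 0
g(1) = mex{} = 0
g(2) = mex{0} = 1
g(3) = mex{0} = 1
g(4) = mex{0,1} = 2
g(5) = mex{0,1} = 2
g(6) = mex{1,2} = 0
g(7) = mex{0,1,2} = 3
g(8) = mex{0,2} = 1
g(9) = mex{0,1,2,3} = 4
g(10) = mex{0,1} = 2
So g(10) = 2.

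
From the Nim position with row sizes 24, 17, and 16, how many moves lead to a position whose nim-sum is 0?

Nim-sum: 24 ^ 17 ^ 16 = 25.
The overall nim-sum is X = 25. A row of size p has a winning move iff p XOR X < p (reduce it to p XOR X).
  24: 24 XOR 25 = 1 < 24 — winning move (to 1).
  17: 17 XOR 25 = 8 < 17 — winning move (to 8).
  16: 16 XOR 25 = 9 < 16 — winning move (to 9).
That gives 3 winning moves.

3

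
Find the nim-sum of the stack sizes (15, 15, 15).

15

Bitwise XOR of the heap sizes:
  1111  (15)
  1111  (15)
  1111  (15)
  ----
  1111  (15)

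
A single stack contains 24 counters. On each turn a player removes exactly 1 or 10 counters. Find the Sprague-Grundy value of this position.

0

Compute g(0), g(1), … for moves {1, 10}:
k:     0  1  2  3  4  5  6  7  8  9 10 11 12 13 14 15 16 17 18 19 20 21 22 23 24
g(k):  0  1  0  1  0  1  0  1  0  1  2  0  1  0  1  0  1  0  1  0  1  2  0  1  0
So g(24) = 0.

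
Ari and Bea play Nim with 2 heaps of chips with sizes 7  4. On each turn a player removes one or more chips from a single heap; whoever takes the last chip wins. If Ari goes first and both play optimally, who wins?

In binary:
  111  (7)
  100  (4)
  ---
  011  (3)
The nim-sum is 3 ≠ 0, so this is an N-position: the player to move can win; Ari has a winning move.

Ari wins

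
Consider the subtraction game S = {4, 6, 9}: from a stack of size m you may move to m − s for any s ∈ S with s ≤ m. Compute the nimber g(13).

Grundy values for subtraction set {4, 6, 9}:
g(0) = mex{} = 0
g(1) = mex{} = 0
g(2) = mex{} = 0
g(3) = mex{} = 0
g(4) = mex{0} = 1
g(5) = mex{0} = 1
g(6) = mex{0} = 1
g(7) = mex{0} = 1
g(8) = mex{0,1} = 2
g(9) = mex{0,1} = 2
g(10) = mex{0,1} = 2
g(11) = mex{0,1} = 2
g(12) = mex{0,1,2} = 3
g(13) = mex{1,2} = 0
So g(13) = 0.

0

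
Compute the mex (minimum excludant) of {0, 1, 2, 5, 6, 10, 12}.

3

The values 0, 1, 2 are all present; 3 is the first non-negative integer missing from the set.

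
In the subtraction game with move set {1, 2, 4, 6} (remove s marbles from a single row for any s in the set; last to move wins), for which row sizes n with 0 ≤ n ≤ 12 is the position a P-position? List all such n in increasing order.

0, 3, 8, 11

Grundy values for subtraction set {1, 2, 4, 6}:
k:     0  1  2  3  4  5  6  7  8  9 10 11 12
g(k):  0  1  2  0  1  2  3  4  0  1  2  0  1
The P-positions (g = 0) in 0..12 are 0, 3, 8, 11.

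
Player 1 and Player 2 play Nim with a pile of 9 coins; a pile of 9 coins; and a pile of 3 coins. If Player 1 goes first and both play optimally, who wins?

Player 1 wins

Bitwise XOR of the heap sizes:
  1001  (9)
  1001  (9)
  0011  (3)
  ----
  0011  (3)
The nim-sum is 3 ≠ 0, so this is an N-position: the player to move can win; Player 1 has a winning move.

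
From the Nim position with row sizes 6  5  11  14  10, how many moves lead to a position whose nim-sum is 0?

3

Write each in binary and XOR column by column:
  0110  (6)
  0101  (5)
  1011  (11)
  1110  (14)
  1010  (10)
  ----
  1100  (12)
The overall nim-sum is X = 12. A row of size p has a winning move iff p XOR X < p (reduce it to p XOR X).
  6: 6 XOR 12 = 10 ≥ 6 — no move.
  5: 5 XOR 12 = 9 ≥ 5 — no move.
  11: 11 XOR 12 = 7 < 11 — winning move (to 7).
  14: 14 XOR 12 = 2 < 14 — winning move (to 2).
  10: 10 XOR 12 = 6 < 10 — winning move (to 6).
That gives 3 winning moves.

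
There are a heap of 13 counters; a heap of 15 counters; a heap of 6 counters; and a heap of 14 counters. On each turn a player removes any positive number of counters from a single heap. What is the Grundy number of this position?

10

In binary:
  1101  (13)
  1111  (15)
  0110  (6)
  1110  (14)
  ----
  1010  (10)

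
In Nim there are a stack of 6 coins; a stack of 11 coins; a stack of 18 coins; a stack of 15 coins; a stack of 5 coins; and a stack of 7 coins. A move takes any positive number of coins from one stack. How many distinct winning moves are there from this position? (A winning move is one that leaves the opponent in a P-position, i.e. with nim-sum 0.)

Nim-sum: 6 XOR 11 XOR 18 XOR 15 XOR 5 XOR 7 = 18.
The overall nim-sum is X = 18. A stack of size p has a winning move iff p XOR X < p (reduce it to p XOR X).
  6: 6 XOR 18 = 20 ≥ 6 — no move.
  11: 11 XOR 18 = 25 ≥ 11 — no move.
  18: 18 XOR 18 = 0 < 18 — winning move (to 0).
  15: 15 XOR 18 = 29 ≥ 15 — no move.
  5: 5 XOR 18 = 23 ≥ 5 — no move.
  7: 7 XOR 18 = 21 ≥ 7 — no move.
That gives 1 winning move.

1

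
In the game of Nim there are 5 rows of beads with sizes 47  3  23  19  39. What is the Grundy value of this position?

15

In binary:
  101111  (47)
  000011  (3)
  010111  (23)
  010011  (19)
  100111  (39)
  ------
  001111  (15)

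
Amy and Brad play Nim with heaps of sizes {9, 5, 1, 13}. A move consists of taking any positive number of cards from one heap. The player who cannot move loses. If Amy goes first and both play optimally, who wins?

Brad wins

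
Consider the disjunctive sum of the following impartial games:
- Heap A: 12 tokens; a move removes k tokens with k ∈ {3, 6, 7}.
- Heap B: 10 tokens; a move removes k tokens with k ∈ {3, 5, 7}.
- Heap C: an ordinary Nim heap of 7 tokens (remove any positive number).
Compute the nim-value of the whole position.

7

Grundy values for heap A (subtraction set {3, 6, 7}):
g(0) = mex{} = 0
g(1) = mex{} = 0
g(2) = mex{} = 0
g(3) = mex{0} = 1
g(4) = mex{0} = 1
g(5) = mex{0} = 1
g(6) = mex{0,1} = 2
g(7) = mex{0,1} = 2
g(8) = mex{0,1} = 2
g(9) = mex{0,1,2} = 3
g(10) = mex{1,2} = 0
g(11) = mex{1,2} = 0
g(12) = mex{1,2,3} = 0
So g(12) = 0.
For heap B, compute g(0), g(1), … with moves {3, 5, 7}:
k:     0  1  2  3  4  5  6  7  8  9 10
g(k):  0  0  0  1  1  1  2  2  2  3  0
So g(10) = 0.
Heap C is a plain Nim heap of size 7, so its Grundy value is 7.
By the Sprague-Grundy theorem, the Grundy value of a sum of independent games is the XOR of the component values.
Combined value = 0 XOR 0 XOR 7 = 7.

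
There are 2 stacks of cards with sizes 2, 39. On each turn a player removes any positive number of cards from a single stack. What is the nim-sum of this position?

37

In binary:
  000010  (2)
  100111  (39)
  ------
  100101  (37)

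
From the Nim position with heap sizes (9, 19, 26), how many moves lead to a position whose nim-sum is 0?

Compute the nim-sum pairwise:
9 XOR 19 = 26
26 XOR 26 = 0
The nim-sum is already 0, so every move leaves a nonzero nim-sum — there are no winning moves.

0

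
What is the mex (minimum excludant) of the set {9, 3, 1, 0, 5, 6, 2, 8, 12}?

4

The values 0, 1, 2, 3 are all present; 4 is the first non-negative integer missing from the set.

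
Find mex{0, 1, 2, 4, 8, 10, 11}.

3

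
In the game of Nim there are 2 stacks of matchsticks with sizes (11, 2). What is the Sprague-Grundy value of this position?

9

Write each in binary and XOR column by column:
  1011  (11)
  0010  (2)
  ----
  1001  (9)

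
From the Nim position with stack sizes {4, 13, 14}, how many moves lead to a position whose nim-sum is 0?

Write each in binary and XOR column by column:
  0100  (4)
  1101  (13)
  1110  (14)
  ----
  0111  (7)
The overall nim-sum is X = 7. A stack of size p has a winning move iff p XOR X < p (reduce it to p XOR X).
  4: 4 XOR 7 = 3 < 4 — winning move (to 3).
  13: 13 XOR 7 = 10 < 13 — winning move (to 10).
  14: 14 XOR 7 = 9 < 14 — winning move (to 9).
That gives 3 winning moves.

3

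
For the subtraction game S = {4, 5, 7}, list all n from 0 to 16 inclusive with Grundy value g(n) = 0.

0, 1, 2, 3, 11, 12, 13, 14

Build the Grundy sequence with g(k) = mex{g(k−s) : s ∈ {4, 5, 7}, s ≤ k}:
k:     0  1  2  3  4  5  6  7  8  9 10 11 12 13 14 15 16
g(k):  0  0  0  0  1  1  1  1  2  2  2  0  0  0  0  1  1
The P-positions (g = 0) in 0..16 are 0, 1, 2, 3, 11, 12, 13, 14.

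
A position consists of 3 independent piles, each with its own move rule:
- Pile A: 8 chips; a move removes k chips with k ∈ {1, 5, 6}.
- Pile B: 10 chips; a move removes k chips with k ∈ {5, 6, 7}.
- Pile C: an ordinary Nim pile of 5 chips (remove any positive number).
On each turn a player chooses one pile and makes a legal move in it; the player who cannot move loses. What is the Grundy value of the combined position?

For pile A, compute g(0), g(1), … with moves {1, 5, 6}:
g(0) = mex{} = 0
g(1) = mex{0} = 1
g(2) = mex{1} = 0
g(3) = mex{0} = 1
g(4) = mex{1} = 0
g(5) = mex{0} = 1
g(6) = mex{0,1} = 2
g(7) = mex{0,1,2} = 3
g(8) = mex{0,1,3} = 2
So g(8) = 2.
For pile B, compute g(0), g(1), … with moves {5, 6, 7}:
k:     0  1  2  3  4  5  6  7  8  9 10
g(k):  0  0  0  0  0  1  1  1  1  1  2
So g(10) = 2.
Pile C is a plain Nim pile of size 5, so its Grundy value is 5.
By the Sprague-Grundy theorem, the Grundy value of a sum of independent games is the XOR of the component values.
Combined value = 2 XOR 2 XOR 5 = 5.

5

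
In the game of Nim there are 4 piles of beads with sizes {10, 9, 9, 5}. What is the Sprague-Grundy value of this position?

15

Compute the nim-sum pairwise:
10 XOR 9 = 3
3 XOR 9 = 10
10 XOR 5 = 15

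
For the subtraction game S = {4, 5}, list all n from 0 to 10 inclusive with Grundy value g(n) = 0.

0, 1, 2, 3, 9, 10

Compute g(0), g(1), … for moves {4, 5}:
k:     0  1  2  3  4  5  6  7  8  9 10
g(k):  0  0  0  0  1  1  1  1  2  0  0
The P-positions (g = 0) in 0..10 are 0, 1, 2, 3, 9, 10.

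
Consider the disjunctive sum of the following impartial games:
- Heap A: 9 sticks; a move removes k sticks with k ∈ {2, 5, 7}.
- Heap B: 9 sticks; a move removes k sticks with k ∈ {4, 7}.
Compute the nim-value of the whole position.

0

Grundy values for heap A (subtraction set {2, 5, 7}):
k:     0  1  2  3  4  5  6  7  8  9
g(k):  0  0  1  1  0  2  1  3  2  2
So g(9) = 2.
Grundy values for heap B (subtraction set {4, 7}):
k:     0  1  2  3  4  5  6  7  8  9
g(k):  0  0  0  0  1  1  1  1  2  2
So g(9) = 2.
By the Sprague-Grundy theorem, the Grundy value of a sum of independent games is the XOR of the component values.
Combined value = 2 XOR 2 = 0.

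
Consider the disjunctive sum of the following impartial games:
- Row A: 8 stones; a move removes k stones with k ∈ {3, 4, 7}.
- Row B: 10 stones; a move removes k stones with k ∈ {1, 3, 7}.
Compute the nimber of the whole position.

2

For row A, compute g(0), g(1), … with moves {3, 4, 7}:
k:     0  1  2  3  4  5  6  7  8
g(k):  0  0  0  1  1  1  2  2  2
So g(8) = 2.
Build the Grundy sequence for row B with g(k) = mex{g(k−s) : s ∈ {1, 3, 7}, s ≤ k}:
g(0) = mex{} = 0
g(1) = mex{0} = 1
g(2) = mex{1} = 0
g(3) = mex{0} = 1
g(4) = mex{1} = 0
g(5) = mex{0} = 1
g(6) = mex{1} = 0
g(7) = mex{0} = 1
g(8) = mex{1} = 0
g(9) = mex{0} = 1
g(10) = mex{1} = 0
So g(10) = 0.
By the Sprague-Grundy theorem, the Grundy value of a sum of independent games is the XOR of the component values.
Combined value = 2 XOR 0 = 2.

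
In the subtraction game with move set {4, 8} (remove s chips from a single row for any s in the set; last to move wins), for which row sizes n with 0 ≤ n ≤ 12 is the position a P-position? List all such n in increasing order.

Compute g(0), g(1), … for moves {4, 8}:
k:     0  1  2  3  4  5  6  7  8  9 10 11 12
g(k):  0  0  0  0  1  1  1  1  2  2  2  2  0
The P-positions (g = 0) in 0..12 are 0, 1, 2, 3, 12.

0, 1, 2, 3, 12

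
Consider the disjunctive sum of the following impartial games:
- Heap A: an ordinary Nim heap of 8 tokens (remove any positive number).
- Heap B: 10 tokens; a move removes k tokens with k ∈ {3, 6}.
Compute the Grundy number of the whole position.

8

Heap A is a plain Nim heap of size 8, so its Grundy value is 8.
Build the Grundy sequence for heap B with g(k) = mex{g(k−s) : s ∈ {3, 6}, s ≤ k}:
g(0) = mex{} = 0
g(1) = mex{} = 0
g(2) = mex{} = 0
g(3) = mex{0} = 1
g(4) = mex{0} = 1
g(5) = mex{0} = 1
g(6) = mex{0,1} = 2
g(7) = mex{0,1} = 2
g(8) = mex{0,1} = 2
g(9) = mex{1,2} = 0
g(10) = mex{1,2} = 0
So g(10) = 0.
By the Sprague-Grundy theorem, the Grundy value of a sum of independent games is the XOR of the component values.
Combined value = 8 ⊕ 0 = 8.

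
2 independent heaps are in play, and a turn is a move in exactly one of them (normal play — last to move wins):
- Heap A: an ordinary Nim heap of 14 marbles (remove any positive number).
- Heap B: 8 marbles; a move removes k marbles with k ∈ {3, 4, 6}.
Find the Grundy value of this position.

12

Heap A is a plain Nim heap of size 14, so its Grundy value is 14.
Grundy values for heap B (subtraction set {3, 4, 6}):
g(0) = mex{} = 0
g(1) = mex{} = 0
g(2) = mex{} = 0
g(3) = mex{0} = 1
g(4) = mex{0} = 1
g(5) = mex{0} = 1
g(6) = mex{0,1} = 2
g(7) = mex{0,1} = 2
g(8) = mex{0,1} = 2
So g(8) = 2.
By the Sprague-Grundy theorem, the Grundy value of a sum of independent games is the XOR of the component values.
Combined value = 14 ⊕ 2 = 12.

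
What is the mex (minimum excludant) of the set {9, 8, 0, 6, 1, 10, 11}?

2

The values 0, 1 are all present; 2 is the first non-negative integer missing from the set.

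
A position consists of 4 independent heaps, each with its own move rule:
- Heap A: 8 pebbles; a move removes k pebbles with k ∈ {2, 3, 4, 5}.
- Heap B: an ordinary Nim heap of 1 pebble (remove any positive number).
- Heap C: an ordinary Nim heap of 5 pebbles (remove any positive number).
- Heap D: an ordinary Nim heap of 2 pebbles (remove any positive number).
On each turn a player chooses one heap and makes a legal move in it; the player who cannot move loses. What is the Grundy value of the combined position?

6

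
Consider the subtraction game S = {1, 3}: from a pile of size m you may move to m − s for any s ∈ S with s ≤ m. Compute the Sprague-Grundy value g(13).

Compute g(0), g(1), … for moves {1, 3}:
k:     0  1  2  3  4  5  6  7  8  9 10 11 12 13
g(k):  0  1  0  1  0  1  0  1  0  1  0  1  0  1
So g(13) = 1.

1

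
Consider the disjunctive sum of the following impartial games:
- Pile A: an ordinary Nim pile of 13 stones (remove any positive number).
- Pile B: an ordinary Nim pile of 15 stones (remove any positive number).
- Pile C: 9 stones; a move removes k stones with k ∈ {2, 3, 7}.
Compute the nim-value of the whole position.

0

Pile A is a plain Nim pile of size 13, so its Grundy value is 13.
Pile B is a plain Nim pile of size 15, so its Grundy value is 15.
Build the Grundy sequence for pile C with g(k) = mex{g(k−s) : s ∈ {2, 3, 7}, s ≤ k}:
k:     0  1  2  3  4  5  6  7  8  9
g(k):  0  0  1  1  2  0  0  1  1  2
So g(9) = 2.
The value of a disjunctive sum is the nim-sum of the parts.
Combined value = 13 ⊕ 15 ⊕ 2 = 0.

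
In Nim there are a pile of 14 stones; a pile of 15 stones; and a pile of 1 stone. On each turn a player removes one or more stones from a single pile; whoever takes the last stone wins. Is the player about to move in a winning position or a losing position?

Bitwise XOR of the heap sizes:
  1110  (14)
  1111  (15)
  0001  (1)
  ----
  0000  (0)
The nim-sum is 0, so this is a P-position: the player to move is in a losing position under optimal play.

Losing position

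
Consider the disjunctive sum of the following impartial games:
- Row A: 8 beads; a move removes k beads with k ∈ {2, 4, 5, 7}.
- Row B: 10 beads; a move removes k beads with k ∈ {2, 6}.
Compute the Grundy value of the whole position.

For row A, compute g(0), g(1), … with moves {2, 4, 5, 7}:
g(0) = mex{} = 0
g(1) = mex{} = 0
g(2) = mex{0} = 1
g(3) = mex{0} = 1
g(4) = mex{0,1} = 2
g(5) = mex{0,1} = 2
g(6) = mex{0,1,2} = 3
g(7) = mex{0,1,2} = 3
g(8) = mex{0,1,2,3} = 4
So g(8) = 4.
Grundy values for row B (subtraction set {2, 6}):
g(0) = mex{} = 0
g(1) = mex{} = 0
g(2) = mex{0} = 1
g(3) = mex{0} = 1
g(4) = mex{1} = 0
g(5) = mex{1} = 0
g(6) = mex{0} = 1
g(7) = mex{0} = 1
g(8) = mex{1} = 0
g(9) = mex{1} = 0
g(10) = mex{0} = 1
So g(10) = 1.
The value of a disjunctive sum is the nim-sum of the parts.
Combined value = 4 XOR 1 = 5.

5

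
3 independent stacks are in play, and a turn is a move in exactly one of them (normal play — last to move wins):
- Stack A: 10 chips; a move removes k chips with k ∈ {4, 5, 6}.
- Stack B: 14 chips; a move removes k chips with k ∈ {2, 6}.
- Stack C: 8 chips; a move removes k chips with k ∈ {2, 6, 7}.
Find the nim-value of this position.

3

Grundy values for stack A (subtraction set {4, 5, 6}):
g(0) = mex{} = 0
g(1) = mex{} = 0
g(2) = mex{} = 0
g(3) = mex{} = 0
g(4) = mex{0} = 1
g(5) = mex{0} = 1
g(6) = mex{0} = 1
g(7) = mex{0} = 1
g(8) = mex{0,1} = 2
g(9) = mex{0,1} = 2
g(10) = mex{1} = 0
So g(10) = 0.
For stack B, compute g(0), g(1), … with moves {2, 6}:
k:     0  1  2  3  4  5  6  7  8  9 10 11 12 13 14
g(k):  0  0  1  1  0  0  1  1  0  0  1  1  0  0  1
So g(14) = 1.
For stack C, compute g(0), g(1), … with moves {2, 6, 7}:
g(0) = mex{} = 0
g(1) = mex{} = 0
g(2) = mex{0} = 1
g(3) = mex{0} = 1
g(4) = mex{1} = 0
g(5) = mex{1} = 0
g(6) = mex{0} = 1
g(7) = mex{0} = 1
g(8) = mex{0,1} = 2
So g(8) = 2.
By the Sprague-Grundy theorem, the Grundy value of a sum of independent games is the XOR of the component values.
Combined value = 0 ⊕ 1 ⊕ 2 = 3.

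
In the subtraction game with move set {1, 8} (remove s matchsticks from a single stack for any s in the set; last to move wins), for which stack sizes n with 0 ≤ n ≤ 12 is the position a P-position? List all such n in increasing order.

0, 2, 4, 6, 9, 11

Compute g(0), g(1), … for moves {1, 8}:
g(0) = mex{} = 0
g(1) = mex{0} = 1
g(2) = mex{1} = 0
g(3) = mex{0} = 1
g(4) = mex{1} = 0
g(5) = mex{0} = 1
g(6) = mex{1} = 0
g(7) = mex{0} = 1
g(8) = mex{0,1} = 2
g(9) = mex{1,2} = 0
g(10) = mex{0} = 1
g(11) = mex{1} = 0
g(12) = mex{0} = 1
The P-positions (g = 0) in 0..12 are 0, 2, 4, 6, 9, 11.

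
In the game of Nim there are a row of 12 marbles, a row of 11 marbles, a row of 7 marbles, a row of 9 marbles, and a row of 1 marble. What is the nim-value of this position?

8

Nim-sum: 12 ⊕ 11 ⊕ 7 ⊕ 9 ⊕ 1 = 8.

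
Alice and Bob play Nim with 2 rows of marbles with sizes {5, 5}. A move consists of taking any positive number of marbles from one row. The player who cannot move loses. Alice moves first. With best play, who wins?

Bitwise XOR of the heap sizes:
  101  (5)
  101  (5)
  ---
  000  (0)
The nim-sum is 0, so this is a P-position: the player to move is in a losing position under optimal play; Alice is about to move from it and so loses — Bob wins.

Bob wins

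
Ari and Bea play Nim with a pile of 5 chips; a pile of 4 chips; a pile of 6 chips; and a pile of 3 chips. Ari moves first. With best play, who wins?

Write each in binary and XOR column by column:
  101  (5)
  100  (4)
  110  (6)
  011  (3)
  ---
  100  (4)
The nim-sum is 4 ≠ 0, so this is an N-position: the player to move can win; Ari has a winning move.

Ari wins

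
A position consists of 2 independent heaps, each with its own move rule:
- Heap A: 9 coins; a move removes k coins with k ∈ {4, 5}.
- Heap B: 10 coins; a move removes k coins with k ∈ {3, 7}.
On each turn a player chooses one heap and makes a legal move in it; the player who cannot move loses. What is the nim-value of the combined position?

0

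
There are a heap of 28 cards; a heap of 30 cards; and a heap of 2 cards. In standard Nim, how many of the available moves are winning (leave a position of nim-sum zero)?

0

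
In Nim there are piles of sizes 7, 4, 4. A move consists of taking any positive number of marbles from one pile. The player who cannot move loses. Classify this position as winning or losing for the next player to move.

In binary:
  111  (7)
  100  (4)
  100  (4)
  ---
  111  (7)
The nim-sum is 7 ≠ 0, so this is an N-position: the player to move can win.

Winning position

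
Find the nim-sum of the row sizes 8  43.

35

Bitwise XOR of the heap sizes:
  001000  (8)
  101011  (43)
  ------
  100011  (35)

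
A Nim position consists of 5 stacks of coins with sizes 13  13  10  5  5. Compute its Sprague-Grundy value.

Bitwise XOR of the heap sizes:
  1101  (13)
  1101  (13)
  1010  (10)
  0101  (5)
  0101  (5)
  ----
  1010  (10)

10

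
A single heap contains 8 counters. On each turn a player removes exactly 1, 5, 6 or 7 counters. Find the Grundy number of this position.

Grundy values for subtraction set {1, 5, 6, 7}:
k:     0  1  2  3  4  5  6  7  8
g(k):  0  1  0  1  0  1  2  3  2
So g(8) = 2.

2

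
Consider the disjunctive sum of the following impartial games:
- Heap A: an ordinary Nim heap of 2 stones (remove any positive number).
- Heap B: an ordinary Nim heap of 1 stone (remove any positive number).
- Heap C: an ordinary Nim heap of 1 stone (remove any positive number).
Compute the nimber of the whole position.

2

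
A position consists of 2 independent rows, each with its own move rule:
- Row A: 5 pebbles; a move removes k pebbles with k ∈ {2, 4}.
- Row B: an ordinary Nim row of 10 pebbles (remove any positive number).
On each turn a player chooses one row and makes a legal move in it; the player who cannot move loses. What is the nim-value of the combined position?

8

For row A, compute g(0), g(1), … with moves {2, 4}:
k:     0  1  2  3  4  5
g(k):  0  0  1  1  2  2
So g(5) = 2.
Row B is a plain Nim row of size 10, so its Grundy value is 10.
The value of a disjunctive sum is the nim-sum of the parts.
Combined value = 2 XOR 10 = 8.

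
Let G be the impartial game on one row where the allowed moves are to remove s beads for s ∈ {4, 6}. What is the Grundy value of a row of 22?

Compute g(0), g(1), … for moves {4, 6}:
k:     0  1  2  3  4  5  6  7  8  9 10 11 12 13 14 15 16 17 18 19 20 21 22
g(k):  0  0  0  0  1  1  1  1  2  2  0  0  0  0  1  1  1  1  2  2  0  0  0
So g(22) = 0.

0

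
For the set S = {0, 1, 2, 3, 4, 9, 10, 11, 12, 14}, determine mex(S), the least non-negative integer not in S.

5

The values 0, 1, 2, 3, 4 are all present; 5 is the first non-negative integer missing from the set.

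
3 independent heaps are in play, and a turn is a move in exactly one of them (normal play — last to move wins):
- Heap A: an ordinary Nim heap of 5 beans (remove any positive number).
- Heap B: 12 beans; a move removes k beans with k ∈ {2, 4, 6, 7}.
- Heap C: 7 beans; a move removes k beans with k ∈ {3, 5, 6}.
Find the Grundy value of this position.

Heap A is a plain Nim heap of size 5, so its Grundy value is 5.
For heap B, compute g(0), g(1), … with moves {2, 4, 6, 7}:
k:     0  1  2  3  4  5  6  7  8  9 10 11 12
g(k):  0  0  1  1  2  2  3  3  4  0  0  1  1
So g(12) = 1.
Build the Grundy sequence for heap C with g(k) = mex{g(k−s) : s ∈ {3, 5, 6}, s ≤ k}:
g(0) = mex{} = 0
g(1) = mex{} = 0
g(2) = mex{} = 0
g(3) = mex{0} = 1
g(4) = mex{0} = 1
g(5) = mex{0} = 1
g(6) = mex{0,1} = 2
g(7) = mex{0,1} = 2
So g(7) = 2.
By the Sprague-Grundy theorem, the Grundy value of a sum of independent games is the XOR of the component values.
Combined value = 5 ⊕ 1 ⊕ 2 = 6.

6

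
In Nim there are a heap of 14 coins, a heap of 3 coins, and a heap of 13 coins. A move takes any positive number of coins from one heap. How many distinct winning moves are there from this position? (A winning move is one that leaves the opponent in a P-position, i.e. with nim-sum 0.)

Compute the nim-sum pairwise:
14 ⊕ 3 = 13
13 ⊕ 13 = 0
The nim-sum is already 0, so every move leaves a nonzero nim-sum — there are no winning moves.

0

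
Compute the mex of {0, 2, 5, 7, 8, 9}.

1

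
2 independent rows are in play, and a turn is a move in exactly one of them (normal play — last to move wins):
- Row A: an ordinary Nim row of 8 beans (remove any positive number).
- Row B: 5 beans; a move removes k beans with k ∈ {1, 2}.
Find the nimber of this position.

10

Row A is a plain Nim row of size 8, so its Grundy value is 8.
For row B, compute g(0), g(1), … with moves {1, 2}:
g(0) = mex{} = 0
g(1) = mex{0} = 1
g(2) = mex{0,1} = 2
g(3) = mex{1,2} = 0
g(4) = mex{0,2} = 1
g(5) = mex{0,1} = 2
So g(5) = 2.
The value of a disjunctive sum is the nim-sum of the parts.
Combined value = 8 XOR 2 = 10.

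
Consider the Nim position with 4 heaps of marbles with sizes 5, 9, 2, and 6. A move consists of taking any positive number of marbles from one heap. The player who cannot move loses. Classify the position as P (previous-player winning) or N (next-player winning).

N-position

Compute the nim-sum pairwise:
5 XOR 9 = 12
12 XOR 2 = 14
14 XOR 6 = 8
The nim-sum is 8 ≠ 0, so this is an N-position: the player to move can win.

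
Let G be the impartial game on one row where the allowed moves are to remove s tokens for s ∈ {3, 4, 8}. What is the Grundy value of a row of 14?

Compute g(0), g(1), … for moves {3, 4, 8}:
g(0) = mex{} = 0
g(1) = mex{} = 0
g(2) = mex{} = 0
g(3) = mex{0} = 1
g(4) = mex{0} = 1
g(5) = mex{0} = 1
g(6) = mex{0,1} = 2
g(7) = mex{1} = 0
g(8) = mex{0,1} = 2
g(9) = mex{0,1,2} = 3
g(10) = mex{0,2} = 1
g(11) = mex{0,1,2} = 3
g(12) = mex{1,2,3} = 0
g(13) = mex{1,3} = 0
g(14) = mex{1,2,3} = 0
So g(14) = 0.

0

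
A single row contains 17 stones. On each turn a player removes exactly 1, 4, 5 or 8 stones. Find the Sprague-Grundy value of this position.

4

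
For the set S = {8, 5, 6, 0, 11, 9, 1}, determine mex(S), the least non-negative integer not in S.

The values 0, 1 are all present; 2 is the first non-negative integer missing from the set.

2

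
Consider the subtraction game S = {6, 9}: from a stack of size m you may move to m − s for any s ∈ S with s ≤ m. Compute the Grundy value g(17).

0

Grundy values for subtraction set {6, 9}:
k:     0  1  2  3  4  5  6  7  8  9 10 11 12 13 14 15 16 17
g(k):  0  0  0  0  0  0  1  1  1  1  1  1  2  2  2  0  0  0
So g(17) = 0.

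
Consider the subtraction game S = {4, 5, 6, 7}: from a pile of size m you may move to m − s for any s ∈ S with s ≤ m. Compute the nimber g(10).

Grundy values for subtraction set {4, 5, 6, 7}:
g(0) = mex{} = 0
g(1) = mex{} = 0
g(2) = mex{} = 0
g(3) = mex{} = 0
g(4) = mex{0} = 1
g(5) = mex{0} = 1
g(6) = mex{0} = 1
g(7) = mex{0} = 1
g(8) = mex{0,1} = 2
g(9) = mex{0,1} = 2
g(10) = mex{0,1} = 2
So g(10) = 2.

2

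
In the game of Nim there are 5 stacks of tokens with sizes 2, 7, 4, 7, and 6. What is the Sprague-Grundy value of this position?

0

Write each in binary and XOR column by column:
  010  (2)
  111  (7)
  100  (4)
  111  (7)
  110  (6)
  ---
  000  (0)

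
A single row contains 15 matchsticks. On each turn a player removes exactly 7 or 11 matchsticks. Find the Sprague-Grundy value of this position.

Grundy values for subtraction set {7, 11}:
k:     0  1  2  3  4  5  6  7  8  9 10 11 12 13 14 15
g(k):  0  0  0  0  0  0  0  1  1  1  1  1  1  1  2  2
So g(15) = 2.

2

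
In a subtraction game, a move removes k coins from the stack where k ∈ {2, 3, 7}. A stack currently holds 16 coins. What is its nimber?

0

Compute g(0), g(1), … for moves {2, 3, 7}:
k:     0  1  2  3  4  5  6  7  8  9 10 11 12 13 14 15 16
g(k):  0  0  1  1  2  0  0  1  1  2  0  0  1  1  2  0  0
So g(16) = 0.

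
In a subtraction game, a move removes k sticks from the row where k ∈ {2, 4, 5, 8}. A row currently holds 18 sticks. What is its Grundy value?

Build the Grundy sequence with g(k) = mex{g(k−s) : s ∈ {2, 4, 5, 8}, s ≤ k}:
k:     0  1  2  3  4  5  6  7  8  9 10 11 12 13 14 15 16 17 18
g(k):  0  0  1  1  2  2  3  0  4  1  0  2  1  0  2  1  0  2  1
So g(18) = 1.

1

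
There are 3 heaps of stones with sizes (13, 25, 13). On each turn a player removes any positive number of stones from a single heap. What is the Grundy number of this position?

25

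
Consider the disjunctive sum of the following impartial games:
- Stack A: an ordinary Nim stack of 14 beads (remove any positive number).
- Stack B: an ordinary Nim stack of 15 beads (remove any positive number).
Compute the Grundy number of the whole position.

Stack A is a plain Nim stack of size 14, so its Grundy value is 14.
Stack B is a plain Nim stack of size 15, so its Grundy value is 15.
By the Sprague-Grundy theorem, the Grundy value of a sum of independent games is the XOR of the component values.
Combined value = 14 XOR 15 = 1.

1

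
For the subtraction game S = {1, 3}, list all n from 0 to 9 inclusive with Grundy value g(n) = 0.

0, 2, 4, 6, 8

Compute g(0), g(1), … for moves {1, 3}:
k:     0  1  2  3  4  5  6  7  8  9
g(k):  0  1  0  1  0  1  0  1  0  1
The P-positions (g = 0) in 0..9 are 0, 2, 4, 6, 8.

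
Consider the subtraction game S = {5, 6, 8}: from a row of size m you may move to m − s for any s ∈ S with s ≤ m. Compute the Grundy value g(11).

2

Compute g(0), g(1), … for moves {5, 6, 8}:
k:     0  1  2  3  4  5  6  7  8  9 10 11
g(k):  0  0  0  0  0  1  1  1  1  1  2  2
So g(11) = 2.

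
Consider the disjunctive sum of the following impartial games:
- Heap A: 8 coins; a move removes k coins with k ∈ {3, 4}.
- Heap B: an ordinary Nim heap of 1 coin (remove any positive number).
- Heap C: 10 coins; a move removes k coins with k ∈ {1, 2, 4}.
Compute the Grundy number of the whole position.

0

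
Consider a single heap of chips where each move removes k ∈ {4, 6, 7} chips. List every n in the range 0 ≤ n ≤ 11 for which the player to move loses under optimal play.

Build the Grundy sequence with g(k) = mex{g(k−s) : s ∈ {4, 6, 7}, s ≤ k}:
k:     0  1  2  3  4  5  6  7  8  9 10 11
g(k):  0  0  0  0  1  1  1  1  2  2  2  0
The P-positions (g = 0) in 0..11 are 0, 1, 2, 3, 11.

0, 1, 2, 3, 11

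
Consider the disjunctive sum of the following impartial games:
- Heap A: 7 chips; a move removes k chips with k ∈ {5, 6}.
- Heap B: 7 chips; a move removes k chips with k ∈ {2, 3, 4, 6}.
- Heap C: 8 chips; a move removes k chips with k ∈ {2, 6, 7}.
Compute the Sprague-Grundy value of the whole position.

0

Build the Grundy sequence for heap A with g(k) = mex{g(k−s) : s ∈ {5, 6}, s ≤ k}:
g(0) = mex{} = 0
g(1) = mex{} = 0
g(2) = mex{} = 0
g(3) = mex{} = 0
g(4) = mex{} = 0
g(5) = mex{0} = 1
g(6) = mex{0} = 1
g(7) = mex{0} = 1
So g(7) = 1.
Build the Grundy sequence for heap B with g(k) = mex{g(k−s) : s ∈ {2, 3, 4, 6}, s ≤ k}:
k:     0  1  2  3  4  5  6  7
g(k):  0  0  1  1  2  2  3  3
So g(7) = 3.
Grundy values for heap C (subtraction set {2, 6, 7}):
k:     0  1  2  3  4  5  6  7  8
g(k):  0  0  1  1  0  0  1  1  2
So g(8) = 2.
By the Sprague-Grundy theorem, the Grundy value of a sum of independent games is the XOR of the component values.
Combined value = 1 XOR 3 XOR 2 = 0.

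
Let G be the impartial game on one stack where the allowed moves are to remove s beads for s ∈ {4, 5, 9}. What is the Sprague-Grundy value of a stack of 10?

2

Grundy values for subtraction set {4, 5, 9}:
k:     0  1  2  3  4  5  6  7  8  9 10
g(k):  0  0  0  0  1  1  1  1  2  2  2
So g(10) = 2.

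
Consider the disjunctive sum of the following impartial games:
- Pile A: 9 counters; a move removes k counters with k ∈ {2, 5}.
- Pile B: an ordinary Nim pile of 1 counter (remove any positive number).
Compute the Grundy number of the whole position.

Grundy values for pile A (subtraction set {2, 5}):
k:     0  1  2  3  4  5  6  7  8  9
g(k):  0  0  1  1  0  2  1  0  0  1
So g(9) = 1.
Pile B is a plain Nim pile of size 1, so its Grundy value is 1.
The value of a disjunctive sum is the nim-sum of the parts.
Combined value = 1 XOR 1 = 0.

0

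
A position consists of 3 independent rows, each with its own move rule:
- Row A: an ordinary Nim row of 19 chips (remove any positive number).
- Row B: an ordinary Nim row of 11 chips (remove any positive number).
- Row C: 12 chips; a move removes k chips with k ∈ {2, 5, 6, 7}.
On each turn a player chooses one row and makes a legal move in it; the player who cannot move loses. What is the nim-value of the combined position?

24

Row A is a plain Nim row of size 19, so its Grundy value is 19.
Row B is a plain Nim row of size 11, so its Grundy value is 11.
Build the Grundy sequence for row C with g(k) = mex{g(k−s) : s ∈ {2, 5, 6, 7}, s ≤ k}:
k:     0  1  2  3  4  5  6  7  8  9 10 11 12
g(k):  0  0  1  1  0  2  1  3  2  2  3  3  0
So g(12) = 0.
By the Sprague-Grundy theorem, the Grundy value of a sum of independent games is the XOR of the component values.
Combined value = 19 XOR 11 XOR 0 = 24.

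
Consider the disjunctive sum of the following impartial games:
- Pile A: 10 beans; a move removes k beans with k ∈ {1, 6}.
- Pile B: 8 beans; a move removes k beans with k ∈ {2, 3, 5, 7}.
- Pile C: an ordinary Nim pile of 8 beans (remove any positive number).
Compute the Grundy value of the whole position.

13

Build the Grundy sequence for pile A with g(k) = mex{g(k−s) : s ∈ {1, 6}, s ≤ k}:
g(0) = mex{} = 0
g(1) = mex{0} = 1
g(2) = mex{1} = 0
g(3) = mex{0} = 1
g(4) = mex{1} = 0
g(5) = mex{0} = 1
g(6) = mex{0,1} = 2
g(7) = mex{1,2} = 0
g(8) = mex{0} = 1
g(9) = mex{1} = 0
g(10) = mex{0} = 1
So g(10) = 1.
Grundy values for pile B (subtraction set {2, 3, 5, 7}):
k:     0  1  2  3  4  5  6  7  8
g(k):  0  0  1  1  2  2  3  3  4
So g(8) = 4.
Pile C is a plain Nim pile of size 8, so its Grundy value is 8.
By the Sprague-Grundy theorem, the Grundy value of a sum of independent games is the XOR of the component values.
Combined value = 1 XOR 4 XOR 8 = 13.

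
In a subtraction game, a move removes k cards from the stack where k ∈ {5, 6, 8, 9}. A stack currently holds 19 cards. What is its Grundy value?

1

Grundy values for subtraction set {5, 6, 8, 9}:
k:     0  1  2  3  4  5  6  7  8  9 10 11 12 13 14 15 16 17 18 19
g(k):  0  0  0  0  0  1  1  1  1  1  2  2  2  2  0  0  0  0  0  1
So g(19) = 1.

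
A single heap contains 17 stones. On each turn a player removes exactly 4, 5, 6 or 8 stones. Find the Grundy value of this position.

1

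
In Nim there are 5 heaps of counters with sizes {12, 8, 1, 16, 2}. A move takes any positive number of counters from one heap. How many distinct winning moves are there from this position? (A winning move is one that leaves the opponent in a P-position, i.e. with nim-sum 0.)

Compute the nim-sum pairwise:
12 ⊕ 8 = 4
4 ⊕ 1 = 5
5 ⊕ 16 = 21
21 ⊕ 2 = 23
The overall nim-sum is X = 23. A heap of size p has a winning move iff p XOR X < p (reduce it to p XOR X).
  12: 12 XOR 23 = 27 ≥ 12 — no move.
  8: 8 XOR 23 = 31 ≥ 8 — no move.
  1: 1 XOR 23 = 22 ≥ 1 — no move.
  16: 16 XOR 23 = 7 < 16 — winning move (to 7).
  2: 2 XOR 23 = 21 ≥ 2 — no move.
That gives 1 winning move.

1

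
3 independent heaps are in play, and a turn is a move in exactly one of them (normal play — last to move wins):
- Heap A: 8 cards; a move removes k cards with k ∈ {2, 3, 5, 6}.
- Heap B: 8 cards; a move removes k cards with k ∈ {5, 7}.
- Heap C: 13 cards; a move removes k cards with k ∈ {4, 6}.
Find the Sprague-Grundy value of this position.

1

For heap A, compute g(0), g(1), … with moves {2, 3, 5, 6}:
g(0) = mex{} = 0
g(1) = mex{} = 0
g(2) = mex{0} = 1
g(3) = mex{0} = 1
g(4) = mex{0,1} = 2
g(5) = mex{0,1} = 2
g(6) = mex{0,1,2} = 3
g(7) = mex{0,1,2} = 3
g(8) = mex{1,2,3} = 0
So g(8) = 0.
Build the Grundy sequence for heap B with g(k) = mex{g(k−s) : s ∈ {5, 7}, s ≤ k}:
k:     0  1  2  3  4  5  6  7  8
g(k):  0  0  0  0  0  1  1  1  1
So g(8) = 1.
For heap C, compute g(0), g(1), … with moves {4, 6}:
k:     0  1  2  3  4  5  6  7  8  9 10 11 12 13
g(k):  0  0  0  0  1  1  1  1  2  2  0  0  0  0
So g(13) = 0.
By the Sprague-Grundy theorem, the Grundy value of a sum of independent games is the XOR of the component values.
Combined value = 0 ⊕ 1 ⊕ 0 = 1.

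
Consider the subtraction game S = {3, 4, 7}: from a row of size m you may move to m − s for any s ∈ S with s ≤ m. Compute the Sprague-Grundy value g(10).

Grundy values for subtraction set {3, 4, 7}:
k:     0  1  2  3  4  5  6  7  8  9 10
g(k):  0  0  0  1  1  1  2  2  2  3  0
So g(10) = 0.

0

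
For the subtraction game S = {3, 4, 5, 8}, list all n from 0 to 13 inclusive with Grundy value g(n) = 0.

0, 1, 2, 11, 12, 13

Compute g(0), g(1), … for moves {3, 4, 5, 8}:
g(0) = mex{} = 0
g(1) = mex{} = 0
g(2) = mex{} = 0
g(3) = mex{0} = 1
g(4) = mex{0} = 1
g(5) = mex{0} = 1
g(6) = mex{0,1} = 2
g(7) = mex{0,1} = 2
g(8) = mex{0,1} = 2
g(9) = mex{0,1,2} = 3
g(10) = mex{0,1,2} = 3
g(11) = mex{1,2} = 0
g(12) = mex{1,2,3} = 0
g(13) = mex{1,2,3} = 0
The P-positions (g = 0) in 0..13 are 0, 1, 2, 11, 12, 13.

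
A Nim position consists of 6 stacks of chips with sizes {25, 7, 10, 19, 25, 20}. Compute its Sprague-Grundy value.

10

Compute the nim-sum pairwise:
25 ^ 7 = 30
30 ^ 10 = 20
20 ^ 19 = 7
7 ^ 25 = 30
30 ^ 20 = 10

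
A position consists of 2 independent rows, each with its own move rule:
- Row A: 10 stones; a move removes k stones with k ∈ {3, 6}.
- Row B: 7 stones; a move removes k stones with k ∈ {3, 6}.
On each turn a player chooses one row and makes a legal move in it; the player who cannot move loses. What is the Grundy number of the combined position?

Grundy values for row A (subtraction set {3, 6}):
g(0) = mex{} = 0
g(1) = mex{} = 0
g(2) = mex{} = 0
g(3) = mex{0} = 1
g(4) = mex{0} = 1
g(5) = mex{0} = 1
g(6) = mex{0,1} = 2
g(7) = mex{0,1} = 2
g(8) = mex{0,1} = 2
g(9) = mex{1,2} = 0
g(10) = mex{1,2} = 0
So g(10) = 0.
For row B, compute g(0), g(1), … with moves {3, 6}:
g(0) = mex{} = 0
g(1) = mex{} = 0
g(2) = mex{} = 0
g(3) = mex{0} = 1
g(4) = mex{0} = 1
g(5) = mex{0} = 1
g(6) = mex{0,1} = 2
g(7) = mex{0,1} = 2
So g(7) = 2.
By the Sprague-Grundy theorem, the Grundy value of a sum of independent games is the XOR of the component values.
Combined value = 0 ⊕ 2 = 2.

2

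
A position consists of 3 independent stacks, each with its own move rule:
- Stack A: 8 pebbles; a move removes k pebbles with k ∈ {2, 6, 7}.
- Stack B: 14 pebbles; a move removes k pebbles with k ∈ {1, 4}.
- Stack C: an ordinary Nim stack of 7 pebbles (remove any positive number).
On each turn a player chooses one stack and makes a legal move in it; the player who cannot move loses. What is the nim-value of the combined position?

For stack A, compute g(0), g(1), … with moves {2, 6, 7}:
g(0) = mex{} = 0
g(1) = mex{} = 0
g(2) = mex{0} = 1
g(3) = mex{0} = 1
g(4) = mex{1} = 0
g(5) = mex{1} = 0
g(6) = mex{0} = 1
g(7) = mex{0} = 1
g(8) = mex{0,1} = 2
So g(8) = 2.
Grundy values for stack B (subtraction set {1, 4}):
g(0) = mex{} = 0
g(1) = mex{0} = 1
g(2) = mex{1} = 0
g(3) = mex{0} = 1
g(4) = mex{0,1} = 2
g(5) = mex{1,2} = 0
g(6) = mex{0} = 1
g(7) = mex{1} = 0
g(8) = mex{0,2} = 1
g(9) = mex{0,1} = 2
g(10) = mex{1,2} = 0
g(11) = mex{0} = 1
g(12) = mex{1} = 0
g(13) = mex{0,2} = 1
g(14) = mex{0,1} = 2
So g(14) = 2.
Stack C is a plain Nim stack of size 7, so its Grundy value is 7.
The value of a disjunctive sum is the nim-sum of the parts.
Combined value = 2 XOR 2 XOR 7 = 7.

7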